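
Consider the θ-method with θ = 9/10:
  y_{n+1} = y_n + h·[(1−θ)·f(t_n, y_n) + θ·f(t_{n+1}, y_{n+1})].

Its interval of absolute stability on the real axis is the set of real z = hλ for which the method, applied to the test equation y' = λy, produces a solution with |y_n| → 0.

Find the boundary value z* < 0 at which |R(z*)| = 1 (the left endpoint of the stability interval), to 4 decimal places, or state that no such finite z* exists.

With y'=λy (z=hλ):
  y_{n+1} = y_n + z·[1/10·y_n + 9/10·y_{n+1}] ⇒ (1 − 9/10z)y_{n+1} = (1 + 1/10z)y_n
  ⇒ R(z) = (1 + 1/10z)/(1 − 9/10z).

Solve |R(x)|<1 on ℝ⁻.
x=-1.61: |R|=0.3426
x=-2: |R|=0.2857
x=-10: |R|=0.0000
x=-100: |R|=0.0989
θ=9/10≥1/2 ⇒ |1+1/10x|<|1−9/10x| ∀x<0 ⇒ stable on all of ℝ⁻.

(−∞, 0) — no finite endpoint.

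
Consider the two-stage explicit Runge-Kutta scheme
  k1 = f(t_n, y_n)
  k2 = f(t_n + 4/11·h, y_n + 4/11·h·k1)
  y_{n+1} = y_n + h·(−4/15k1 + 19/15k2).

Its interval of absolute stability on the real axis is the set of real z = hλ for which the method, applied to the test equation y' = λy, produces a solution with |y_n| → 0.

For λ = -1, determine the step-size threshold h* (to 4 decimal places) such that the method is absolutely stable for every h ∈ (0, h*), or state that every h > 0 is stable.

Test eqn y'=λy, z=hλ:
  k1=λy_n ⇒ h·k1=z·y_n;  k2=λ(1+4/11z)y_n ⇒ h·k2=z(1+4/11z)y_n
  y_{n+1}/y_n = 1 − 4/15z + 19/15z(1+4/11z) = 1 + z + 76/165z²
  so R(z) = 1 + z + 76/165z².

Find x<0 with |R(x)|<1.
x=-1.1: |R|=0.4573
R=1: x+76/165x²=0 ⇒ x=−165/76=-2.1711; min R=1−1/(4·76/165)=0.4572>−1
Confirm numerically:
  x=-1.887: |R|=0.75311 <1
  x=-1.308: |R|=0.48003 <1
  x=-1.086: |R|=0.45724 <1
  x=-2.578: |R|=1.48323 >1
  x=-2.358: |R|=1.20305 >1
  x=-2.192: |R|=1.02115 >1
So |R|<1 on (-2.1711, 0).

(-2.1711,0); λ=-1 ⇒ h* = (165/76)/1 = 2.1711.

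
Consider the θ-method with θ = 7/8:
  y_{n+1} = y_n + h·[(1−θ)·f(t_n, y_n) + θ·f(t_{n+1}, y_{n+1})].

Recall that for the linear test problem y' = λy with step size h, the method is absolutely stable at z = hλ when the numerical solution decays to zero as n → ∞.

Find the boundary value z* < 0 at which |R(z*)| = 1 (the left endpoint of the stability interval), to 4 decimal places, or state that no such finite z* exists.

Test eqn y'=λy, z=hλ:
  y_{n+1} = y_n + z·[1/8·y_n + 7/8·y_{n+1}] ⇒ (1 − 7/8z)y_{n+1} = (1 + 1/8z)y_n
  ⇒ R(z) = (1 + 1/8z)/(1 − 7/8z).

Solve |R(x)|<1 on ℝ⁻.
x=-0.52: |R|=0.6426
x=-2: |R|=0.2727
x=-10: |R|=0.0256
x=-100: |R|=0.1299
θ=7/8≥1/2 ⇒ |1+1/8x|<|1−7/8x| ∀x<0 ⇒ stable on all of ℝ⁻.

(−∞, 0) — no finite endpoint.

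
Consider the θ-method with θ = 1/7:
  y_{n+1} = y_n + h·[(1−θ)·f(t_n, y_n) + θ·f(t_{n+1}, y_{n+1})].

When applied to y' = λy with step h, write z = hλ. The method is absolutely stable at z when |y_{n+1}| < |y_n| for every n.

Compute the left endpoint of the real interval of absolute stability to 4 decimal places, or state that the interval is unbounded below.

z* = -2.8000.

On y'=λy, z=hλ:
  y_{n+1} = y_n + z·[6/7·y_n + 1/7·y_{n+1}] ⇒ (1 − 1/7z)y_{n+1} = (1 + 6/7z)y_n
  R(z) = (1 + 6/7z)/(1 − 1/7z).

Boundary: |R(x)|=1, x<0.
x=-0.79: |R|=0.2901
R=−1: 1+6/7x = −1+1/7x ⇒ -5/7x=2 ⇒ x=2/(-5/7)=-2.8000
Confirm numerically:
  x=-2.378: |R|=0.77501 <1
  x=-2.115: |R|=0.62425 <1
  x=-1.734: |R|=0.38974 <1
  x=-1.686: |R|=0.35874 <1
  x=-3.390: |R|=1.28393 >1
  x=-3.303: |R|=1.24410 >1
Interval (-2.8000, 0).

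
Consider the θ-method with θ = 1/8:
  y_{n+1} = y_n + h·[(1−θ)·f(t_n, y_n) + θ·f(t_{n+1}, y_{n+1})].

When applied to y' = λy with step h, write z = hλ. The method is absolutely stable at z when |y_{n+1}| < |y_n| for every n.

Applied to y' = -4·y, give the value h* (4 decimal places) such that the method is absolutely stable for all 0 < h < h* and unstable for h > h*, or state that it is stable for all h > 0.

(-2.6667,0); λ=-4 ⇒ h* = (8/3)/4 = 0.6667.

Set f=λy, z=hλ:
  y_{n+1} = y_n + z·[7/8·y_n + 1/8·y_{n+1}] ⇒ (1 − 1/8z)y_{n+1} = (1 + 7/8z)y_n
  R(z) = (1 + 7/8z)/(1 − 1/8z).

Need |R(x)|<1, x<0.
x=-1.44: |R|=0.2203
R=−1: 1+7/8x = −1+1/8x ⇒ -3/4x=2 ⇒ x=2/(-3/4)=-2.6667
Confirm numerically:
  x=-2.488: |R|=0.89779 <1
  x=-1.917: |R|=0.54644 <1
  x=-1.845: |R|=0.49924 <1
  x=-2.961: |R|=1.16112 >1
  x=-2.840: |R|=1.09594 >1
Stable set (-2.6667, 0).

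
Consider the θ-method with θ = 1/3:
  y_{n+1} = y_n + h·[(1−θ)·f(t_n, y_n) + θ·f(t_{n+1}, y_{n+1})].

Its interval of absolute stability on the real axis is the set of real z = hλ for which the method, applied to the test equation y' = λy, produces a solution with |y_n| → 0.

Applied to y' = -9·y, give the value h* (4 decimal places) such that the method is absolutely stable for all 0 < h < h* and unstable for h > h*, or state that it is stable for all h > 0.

(-6.0000,0); λ=-9 ⇒ h* = (6)/9 = 0.6667.

On y'=λy, z=hλ:
  y_{n+1} = y_n + z·[2/3·y_n + 1/3·y_{n+1}] ⇒ (1 − 1/3z)y_{n+1} = (1 + 2/3z)y_n
  R(z) = (1 + 2/3z)/(1 − 1/3z).

Boundary: |R(x)|=1, x<0.
x=-0.85: |R|=0.3377
R=−1: 1+2/3x = −1+1/3x ⇒ -1/3x=2 ⇒ x=2/(-1/3)=-6.0000
Confirm numerically:
  x=-5.709: |R|=0.96659 <1
  x=-3.493: |R|=0.61389 <1
  x=-2.864: |R|=0.46521 <1
  x=-6.198: |R|=1.02153 >1
  x=-6.079: |R|=1.00870 >1
Stable set (-6.0000, 0).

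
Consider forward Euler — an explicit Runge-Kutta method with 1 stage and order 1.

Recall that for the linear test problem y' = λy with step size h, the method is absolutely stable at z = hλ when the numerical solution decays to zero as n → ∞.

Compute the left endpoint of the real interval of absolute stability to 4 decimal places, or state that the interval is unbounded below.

On y'=λy, z=hλ:
  order 1, 1-stage ⇒ R(z)=1+z
  (e.g. R(-1.01)=-0.01000, |R|=0.01000)

Find x<0 with |R(x)|<1.
x=-1.01: |R|=0.0100
|R(-2.14)|=1.1400 |R(-1.23)|=0.2300 |R(-1.02)|=0.0200
Bisect:
  x_lo=-2.4247 |R|=1.4247  x_hi=-0.1799 |R|=0.8201
  mid=-1.30229 |R|=0.30229 →hi
  mid=-1.86349 |R|=0.86349 →hi
  mid=-2.14410 |R|=1.14410 →lo
  mid=-2.00380 |R|=1.00380 →lo
  mid=-1.93365 |R|=0.93365 →hi
  mid=-1.96872 |R|=0.96872 →hi
  mid=-1.98626 |R|=0.98626 →hi
  mid=-1.99503 |R|=0.99503 →hi
  ...
  [-2.00010,-1.99996] ⇒ x*=-2.0000
Stable set (-2.0000, 0).

left endpoint -2.0000.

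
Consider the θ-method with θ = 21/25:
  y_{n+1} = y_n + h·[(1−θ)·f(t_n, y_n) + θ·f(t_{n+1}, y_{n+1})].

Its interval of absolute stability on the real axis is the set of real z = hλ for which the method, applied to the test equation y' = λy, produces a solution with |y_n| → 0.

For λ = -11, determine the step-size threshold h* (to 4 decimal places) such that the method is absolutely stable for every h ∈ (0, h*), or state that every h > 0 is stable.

(−∞, 0) — no finite endpoint. Any h>0 works for λ=-11.

On y'=λy, z=hλ:
  y_{n+1} = y_n + z·[4/25·y_n + 21/25·y_{n+1}] ⇒ (1 − 21/25z)y_{n+1} = (1 + 4/25z)y_n
  R(z) = (1 + 4/25z)/(1 − 21/25z).

Boundary: |R(x)|=1, x<0.
x=-1.2: |R|=0.4024
x=-2: |R|=0.2537
x=-10: |R|=0.0638
x=-100: |R|=0.1765
θ=21/25≥1/2 ⇒ |1+4/25x|<|1−21/25x| ∀x<0 ⇒ interval (−∞,0).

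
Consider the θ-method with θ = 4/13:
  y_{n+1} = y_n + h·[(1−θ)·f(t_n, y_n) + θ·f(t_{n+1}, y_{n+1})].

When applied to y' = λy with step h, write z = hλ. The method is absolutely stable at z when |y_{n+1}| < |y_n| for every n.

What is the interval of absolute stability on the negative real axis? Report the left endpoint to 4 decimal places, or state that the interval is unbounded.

z∈(-5.2000,0).

With y'=λy (z=hλ):
  y_{n+1} = y_n + z·[9/13·y_n + 4/13·y_{n+1}] ⇒ (1 − 4/13z)y_{n+1} = (1 + 9/13z)y_n
  so R(z) = (1 + 9/13z)/(1 − 4/13z).

Boundary: |R(x)|=1, x<0.
x=-0.77: |R|=0.3775
R=−1: 1+9/13x = −1+4/13x ⇒ -5/13x=2 ⇒ x=2/(-5/13)=-5.2000
Confirm numerically:
  x=-5.143: |R|=0.99151 <1
  x=-2.439: |R|=0.39335 <1
  x=-2.187: |R|=0.30729 <1
  x=-5.678: |R|=1.06692 >1
  x=-5.443: |R|=1.03494 >1
So |R|<1 on (-5.2000, 0).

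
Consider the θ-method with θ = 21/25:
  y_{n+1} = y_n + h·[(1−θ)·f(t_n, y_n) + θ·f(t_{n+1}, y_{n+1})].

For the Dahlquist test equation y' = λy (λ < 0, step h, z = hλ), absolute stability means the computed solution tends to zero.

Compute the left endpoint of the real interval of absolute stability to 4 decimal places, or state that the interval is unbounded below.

(−∞, 0) — no finite endpoint.

On y'=λy, z=hλ:
  y_{n+1} = y_n + z·[4/25·y_n + 21/25·y_{n+1}] ⇒ (1 − 21/25z)y_{n+1} = (1 + 4/25z)y_n
  Hence R(z) = (1 + 4/25z)/(1 − 21/25z).

Solve |R(x)|<1 on ℝ⁻.
x=-1.65: |R|=0.3085
x=-2: |R|=0.2537
x=-10: |R|=0.0638
x=-100: |R|=0.1765
θ=21/25≥1/2 ⇒ |1+4/25x|<|1−21/25x| ∀x<0 ⇒ interval (−∞,0).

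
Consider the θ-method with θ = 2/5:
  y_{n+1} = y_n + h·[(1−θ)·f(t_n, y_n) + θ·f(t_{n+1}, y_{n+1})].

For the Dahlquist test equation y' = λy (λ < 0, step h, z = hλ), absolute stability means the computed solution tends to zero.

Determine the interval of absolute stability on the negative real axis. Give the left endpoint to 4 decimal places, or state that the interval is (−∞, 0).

(-10.0000, 0).

Set f=λy, z=hλ:
  y_{n+1} = y_n + z·[3/5·y_n + 2/5·y_{n+1}] ⇒ (1 − 2/5z)y_{n+1} = (1 + 3/5z)y_n
  Hence R(z) = (1 + 3/5z)/(1 − 2/5z).

Solve |R(x)|<1 on ℝ⁻.
x=-1.2: |R|=0.1892
R=−1: 1+3/5x = −1+2/5x ⇒ -1/5x=2 ⇒ x=2/(-1/5)=-10.0000
Confirm numerically:
  x=-7.598: |R|=0.88107 <1
  x=-5.717: |R|=0.73938 <1
  x=-5.383: |R|=0.70715 <1
  x=-4.193: |R|=0.56619 <1
  x=-10.384: |R|=1.01490 >1
  x=-10.232: |R|=1.00911 >1
  x=-10.157: |R|=1.00620 >1
So |R|<1 on (-10.0000, 0).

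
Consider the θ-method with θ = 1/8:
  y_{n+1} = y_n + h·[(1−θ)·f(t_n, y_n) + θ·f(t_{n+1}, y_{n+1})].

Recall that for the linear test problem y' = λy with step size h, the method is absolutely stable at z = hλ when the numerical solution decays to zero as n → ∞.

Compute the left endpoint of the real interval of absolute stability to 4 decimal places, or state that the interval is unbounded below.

left endpoint -2.6667.

With y'=λy (z=hλ):
  y_{n+1} = y_n + z·[7/8·y_n + 1/8·y_{n+1}] ⇒ (1 − 1/8z)y_{n+1} = (1 + 7/8z)y_n
  Hence R(z) = (1 + 7/8z)/(1 − 1/8z).

Solve |R(x)|<1 on ℝ⁻.
x=-0.94: |R|=0.1588
R=−1: 1+7/8x = −1+1/8x ⇒ -3/4x=2 ⇒ x=2/(-3/4)=-2.6667
Confirm numerically:
  x=-1.762: |R|=0.44397 <1
  x=-1.731: |R|=0.42308 <1
  x=-1.661: |R|=0.37543 <1
  x=-1.625: |R|=0.35065 <1
  x=-3.200: |R|=1.28571 >1
  x=-3.173: |R|=1.27191 >1
So |R|<1 on (-2.6667, 0).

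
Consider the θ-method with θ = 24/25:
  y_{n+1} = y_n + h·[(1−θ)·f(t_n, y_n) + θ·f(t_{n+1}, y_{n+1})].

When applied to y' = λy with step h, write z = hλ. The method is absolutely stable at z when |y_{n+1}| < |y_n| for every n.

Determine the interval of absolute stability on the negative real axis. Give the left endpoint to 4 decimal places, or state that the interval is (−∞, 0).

(−∞, 0) — no finite endpoint.

Test eqn y'=λy, z=hλ:
  y_{n+1} = y_n + z·[1/25·y_n + 24/25·y_{n+1}] ⇒ (1 − 24/25z)y_{n+1} = (1 + 1/25z)y_n
  ⇒ R(z) = (1 + 1/25z)/(1 − 24/25z).

Find x<0 with |R(x)|<1.
x=-1.72: |R|=0.3512
x=-2: |R|=0.3151
x=-10: |R|=0.0566
x=-100: |R|=0.0309
θ=24/25≥1/2 ⇒ |1+1/25x|<|1−24/25x| ∀x<0 ⇒ stable on all of ℝ⁻.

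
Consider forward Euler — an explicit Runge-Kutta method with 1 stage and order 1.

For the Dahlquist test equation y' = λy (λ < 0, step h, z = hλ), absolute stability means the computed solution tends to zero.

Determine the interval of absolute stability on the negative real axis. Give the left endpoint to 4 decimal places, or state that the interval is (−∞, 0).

(-2.0000, 0).

Set f=λy, z=hλ:
  order 1, 1-stage ⇒ R(z)=1+z
  (e.g. R(-1.75)=-0.75000, |R|=0.75000)

Solve |R(x)|<1 on ℝ⁻.
x=-1.75: |R|=0.7500
|R(-2.29)|=1.2900 |R(-2.21)|=1.2100 |R(-1.29)|=0.2900
Bisect:
  x_lo=-2.8315 |R|=1.8315  x_hi=-0.1718 |R|=0.8282
  mid=-1.50163 |R|=0.50163 →hi
  mid=-2.16656 |R|=1.16656 →lo
  mid=-1.83410 |R|=0.83410 →hi
  mid=-2.00033 |R|=1.00033 →lo
  mid=-1.91721 |R|=0.91721 →hi
  mid=-1.95877 |R|=0.95877 →hi
  mid=-1.97955 |R|=0.97955 →hi
  mid=-1.98994 |R|=0.98994 →hi
  mid=-1.99513 |R|=0.99513 →hi
  mid=-1.99773 |R|=0.99773 →hi
  ...
  [-2.00000,-1.99984] ⇒ x*=-2.0000
Interval (-2.0000, 0).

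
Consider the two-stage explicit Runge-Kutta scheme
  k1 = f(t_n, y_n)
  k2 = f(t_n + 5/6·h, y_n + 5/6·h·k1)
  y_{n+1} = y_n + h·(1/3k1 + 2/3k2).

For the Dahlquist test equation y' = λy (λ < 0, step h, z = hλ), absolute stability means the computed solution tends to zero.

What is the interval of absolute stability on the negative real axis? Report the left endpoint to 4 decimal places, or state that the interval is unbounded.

With y'=λy (z=hλ):
  k1=λy_n ⇒ h·k1=z·y_n;  k2=λ(1+5/6z)y_n ⇒ h·k2=z(1+5/6z)y_n
  y_{n+1}/y_n = 1 + 1/3z + 2/3z(1+5/6z) = 1 + z + 5/9z²
  ⇒ R(z) = 1 + z + 5/9z².

Need |R(x)|<1, x<0.
x=-1.59: |R|=0.8145
R=1: x+5/9x²=0 ⇒ x=−9/5=-1.8000; min R=1−1/(4·5/9)=0.5500>−1
Confirm numerically:
  x=-1.240: |R|=0.61422 <1
  x=-1.090: |R|=0.57006 <1
  x=-1.009: |R|=0.55660 <1
  x=-2.211: |R|=1.50484 >1
  x=-2.020: |R|=1.24689 >1
  x=-1.825: |R|=1.02535 >1
So |R|<1 on (-1.8000, 0).

(-1.8000, 0).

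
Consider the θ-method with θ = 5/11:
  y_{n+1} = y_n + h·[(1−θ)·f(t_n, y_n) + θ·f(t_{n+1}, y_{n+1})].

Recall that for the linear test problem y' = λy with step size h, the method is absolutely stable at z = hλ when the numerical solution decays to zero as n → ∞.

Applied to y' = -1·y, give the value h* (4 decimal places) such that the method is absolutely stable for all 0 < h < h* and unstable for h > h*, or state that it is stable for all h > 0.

Test eqn y'=λy, z=hλ:
  y_{n+1} = y_n + z·[6/11·y_n + 5/11·y_{n+1}] ⇒ (1 − 5/11z)y_{n+1} = (1 + 6/11z)y_n
  ⇒ R(z) = (1 + 6/11z)/(1 − 5/11z).

Boundary: |R(x)|=1, x<0.
x=-0.81: |R|=0.4080
R=−1: 1+6/11x = −1+5/11x ⇒ -1/11x=2 ⇒ x=2/(-1/11)=-22.0000
Confirm numerically:
  x=-17.668: |R|=0.95639 <1
  x=-16.335: |R|=0.93887 <1
  x=-14.021: |R|=0.90162 <1
  x=-22.471: |R|=1.00382 >1
  x=-22.205: |R|=1.00168 >1
  x=-22.080: |R|=1.00066 >1
Stable set (-22.0000, 0).

(-22.0000,0); λ=-1 ⇒ h* = (22)/1 = 22.0000.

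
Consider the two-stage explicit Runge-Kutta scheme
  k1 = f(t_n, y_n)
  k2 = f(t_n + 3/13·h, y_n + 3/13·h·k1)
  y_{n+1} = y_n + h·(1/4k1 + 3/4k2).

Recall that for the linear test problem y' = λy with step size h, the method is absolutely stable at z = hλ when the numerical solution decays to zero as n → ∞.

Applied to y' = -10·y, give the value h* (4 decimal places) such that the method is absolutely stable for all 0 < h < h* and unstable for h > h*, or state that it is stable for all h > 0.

With y'=λy (z=hλ):
  k1=λy_n ⇒ h·k1=z·y_n;  k2=λ(1+3/13z)y_n ⇒ h·k2=z(1+3/13z)y_n
  y_{n+1}/y_n = 1 + 1/4z + 3/4z(1+3/13z) = 1 + z + 9/52z²
  Hence R(z) = 1 + z + 9/52z².

Solve |R(x)|<1 on ℝ⁻.
x=-1.69: |R|=0.1957
R=1: x+9/52x²=0 ⇒ x=−52/9=-5.7778; min R=1−1/(4·9/52)=-0.4444>−1
Confirm numerically:
  x=-5.409: |R|=0.65476 <1
  x=-3.297: |R|=0.41562 <1
  x=-2.559: |R|=0.42561 <1
  x=-6.211: |R|=1.46571 >1
  x=-5.952: |R|=1.17948 >1
Stable set (-5.7778, 0).

(-5.7778,0); λ=-10 ⇒ h* = (52/9)/10 = 0.5778.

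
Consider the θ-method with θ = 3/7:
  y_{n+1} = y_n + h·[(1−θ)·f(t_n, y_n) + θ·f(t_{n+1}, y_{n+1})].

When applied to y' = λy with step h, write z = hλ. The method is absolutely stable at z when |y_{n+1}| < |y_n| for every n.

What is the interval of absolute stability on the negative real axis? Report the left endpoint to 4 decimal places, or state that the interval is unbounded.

Test eqn y'=λy, z=hλ:
  y_{n+1} = y_n + z·[4/7·y_n + 3/7·y_{n+1}] ⇒ (1 − 3/7z)y_{n+1} = (1 + 4/7z)y_n
  ⇒ R(z) = (1 + 4/7z)/(1 − 3/7z).

Find x<0 with |R(x)|<1.
x=-1.75: |R|=0.0000
R=−1: 1+4/7x = −1+3/7x ⇒ -1/7x=2 ⇒ x=2/(-1/7)=-14.0000
Confirm numerically:
  x=-13.841: |R|=0.99672 <1
  x=-12.715: |R|=0.97154 <1
  x=-6.572: |R|=0.72196 <1
  x=-14.480: |R|=1.00952 >1
  x=-14.141: |R|=1.00285 >1
  x=-14.029: |R|=1.00059 >1
Stable set (-14.0000, 0).

z∈(-14.0000,0).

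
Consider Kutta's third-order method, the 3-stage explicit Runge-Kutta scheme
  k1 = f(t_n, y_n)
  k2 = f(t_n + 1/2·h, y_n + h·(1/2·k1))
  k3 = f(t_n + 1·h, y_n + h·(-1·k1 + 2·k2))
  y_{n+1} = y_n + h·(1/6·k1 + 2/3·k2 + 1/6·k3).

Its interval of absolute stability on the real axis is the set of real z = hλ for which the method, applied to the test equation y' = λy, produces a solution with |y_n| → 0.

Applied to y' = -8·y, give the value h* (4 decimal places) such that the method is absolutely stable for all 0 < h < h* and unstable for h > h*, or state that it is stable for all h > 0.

(-2.5127,0); λ=-8 ⇒ h* = 0.3141.

Set f=λy, z=hλ:
  order 3, 3-stage ⇒ R(z)=1+z+z^2/2+z^3/6
  (e.g. R(-1.19)=0.23719, |R|=0.23719)

Find x<0 with |R(x)|<1.
x=-1.19: |R|=0.2372
|R(-2.56)|=1.0794 |R(-2.42)|=0.8539 |R(-1.14)|=0.2629
Bisect:
  x_lo=-2.8628 |R|=1.6754  x_hi=-0.2984 |R|=0.7417
  mid=-1.58060 |R|=0.01041 →hi
  mid=-2.22170 |R|=0.58142 →hi
  mid=-2.54224 |R|=1.04916 →lo
  mid=-2.38197 |R|=0.79754 →hi
  mid=-2.46211 |R|=0.91866 →hi
  mid=-2.50218 |R|=0.98271 →hi
  mid=-2.52221 |R|=1.01563 →lo
  mid=-2.51219 |R|=0.99909 →hi
  mid=-2.51720 |R|=1.00734 →lo
  ...
  [-2.51282,-2.51266] ⇒ x*=-2.5127
Interval (-2.5127, 0).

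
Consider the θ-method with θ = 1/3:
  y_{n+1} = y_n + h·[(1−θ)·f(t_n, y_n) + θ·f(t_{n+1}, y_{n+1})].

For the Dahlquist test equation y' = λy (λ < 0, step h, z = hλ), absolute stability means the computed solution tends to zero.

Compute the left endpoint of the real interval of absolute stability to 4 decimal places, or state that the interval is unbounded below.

z* = -6.0000.

With y'=λy (z=hλ):
  y_{n+1} = y_n + z·[2/3·y_n + 1/3·y_{n+1}] ⇒ (1 − 1/3z)y_{n+1} = (1 + 2/3z)y_n
  R(z) = (1 + 2/3z)/(1 − 1/3z).

Solve |R(x)|<1 on ℝ⁻.
x=-1.64: |R|=0.0603
R=−1: 1+2/3x = −1+1/3x ⇒ -1/3x=2 ⇒ x=2/(-1/3)=-6.0000
Confirm numerically:
  x=-3.410: |R|=0.59594 <1
  x=-3.153: |R|=0.53730 <1
  x=-2.663: |R|=0.41074 <1
  x=-6.525: |R|=1.05512 >1
  x=-6.206: |R|=1.02238 >1
  x=-6.028: |R|=1.00310 >1
Interval (-6.0000, 0).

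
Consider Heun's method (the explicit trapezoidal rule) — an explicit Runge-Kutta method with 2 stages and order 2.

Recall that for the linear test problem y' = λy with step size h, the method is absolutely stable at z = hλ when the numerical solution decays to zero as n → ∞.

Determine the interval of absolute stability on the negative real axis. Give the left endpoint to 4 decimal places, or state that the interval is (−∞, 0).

z∈(-2.0000,0).

Set f=λy, z=hλ:
  order 2, 2-stage ⇒ R(z)=1+z+z^2/2
  (e.g. R(-0.64)=0.56480, |R|=0.56480)

Need |R(x)|<1, x<0.
x=-0.64: |R|=0.5648
|R(-1.88)|=0.8872 |R(-1.02)|=0.5002 |R(-0.69)|=0.5481
Bisect:
  x_lo=-2.3791 |R|=1.4509  x_hi=-0.2256 |R|=0.7998
  mid=-1.30233 |R|=0.54570 →hi
  mid=-1.84070 |R|=0.85339 →hi
  mid=-2.10988 |R|=1.11592 →lo
  mid=-1.97529 |R|=0.97559 →hi
  mid=-2.04258 |R|=1.04349 →lo
  mid=-2.00894 |R|=1.00898 →lo
  mid=-1.99211 |R|=0.99214 →hi
  mid=-2.00052 |R|=1.00052 →lo
  mid=-1.99632 |R|=0.99633 →hi
  mid=-1.99842 |R|=0.99842 →hi
  ...
  [-2.00013,-2.00000] ⇒ x*=-2.0000
So |R|<1 on (-2.0000, 0).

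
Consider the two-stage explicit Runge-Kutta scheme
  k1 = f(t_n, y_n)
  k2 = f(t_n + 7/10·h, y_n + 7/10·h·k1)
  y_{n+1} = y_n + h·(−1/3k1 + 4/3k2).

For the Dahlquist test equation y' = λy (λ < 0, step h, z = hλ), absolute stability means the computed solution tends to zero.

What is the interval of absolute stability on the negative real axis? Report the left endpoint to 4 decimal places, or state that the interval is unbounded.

With y'=λy (z=hλ):
  k1=λy_n ⇒ h·k1=z·y_n;  k2=λ(1+7/10z)y_n ⇒ h·k2=z(1+7/10z)y_n
  y_{n+1}/y_n = 1 − 1/3z + 4/3z(1+7/10z) = 1 + z + 14/15z²
  Hence R(z) = 1 + z + 14/15z².

Boundary: |R(x)|=1, x<0.
x=-0.92: |R|=0.8700
R=1: x+14/15x²=0 ⇒ x=−15/14=-1.0714; min R=1−1/(4·14/15)=0.7321>−1
Confirm numerically:
  x=-1.026: |R|=0.95650 <1
  x=-0.537: |R|=0.73214 <1
  x=-0.489: |R|=0.73418 <1
  x=-1.577: |R|=1.74413 >1
  x=-1.203: |R|=1.14773 >1
Stable set (-1.0714, 0).

(-1.0714, 0).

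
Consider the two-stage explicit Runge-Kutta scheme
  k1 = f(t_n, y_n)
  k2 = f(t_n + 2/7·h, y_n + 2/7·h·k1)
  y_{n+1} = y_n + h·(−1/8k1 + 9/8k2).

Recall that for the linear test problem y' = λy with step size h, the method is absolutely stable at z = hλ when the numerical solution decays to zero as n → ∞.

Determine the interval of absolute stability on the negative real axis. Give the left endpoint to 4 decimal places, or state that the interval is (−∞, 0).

Set f=λy, z=hλ:
  k1=λy_n ⇒ h·k1=z·y_n;  k2=λ(1+2/7z)y_n ⇒ h·k2=z(1+2/7z)y_n
  y_{n+1}/y_n = 1 − 1/8z + 9/8z(1+2/7z) = 1 + z + 9/28z²
  so R(z) = 1 + z + 9/28z².

Solve |R(x)|<1 on ℝ⁻.
x=-1.68: |R|=0.2272
R=1: x+9/28x²=0 ⇒ x=−28/9=-3.1111; min R=1−1/(4·9/28)=0.2222>−1
Confirm numerically:
  x=-2.767: |R|=0.69395 <1
  x=-2.537: |R|=0.53183 <1
  x=-2.175: |R|=0.34556 <1
  x=-1.808: |R|=0.24271 <1
  x=-3.669: |R|=1.65793 >1
  x=-3.310: |R|=1.21160 >1
  x=-3.226: |R|=1.11913 >1
So |R|<1 on (-3.1111, 0).

z∈(-3.1111,0).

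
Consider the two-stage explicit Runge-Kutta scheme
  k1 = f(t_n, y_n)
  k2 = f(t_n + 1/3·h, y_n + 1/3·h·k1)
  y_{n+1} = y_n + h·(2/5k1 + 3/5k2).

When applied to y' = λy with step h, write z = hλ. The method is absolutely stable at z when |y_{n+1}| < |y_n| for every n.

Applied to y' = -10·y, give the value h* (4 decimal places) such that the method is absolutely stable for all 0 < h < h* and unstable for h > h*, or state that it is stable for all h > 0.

Test eqn y'=λy, z=hλ:
  k1=λy_n ⇒ h·k1=z·y_n;  k2=λ(1+1/3z)y_n ⇒ h·k2=z(1+1/3z)y_n
  y_{n+1}/y_n = 1 + 2/5z + 3/5z(1+1/3z) = 1 + z + 1/5z²
  ⇒ R(z) = 1 + z + 1/5z².

Solve |R(x)|<1 on ℝ⁻.
x=-1.29: |R|=0.0428
R=1: x+1/5x²=0 ⇒ x=−5=-5.0000; min R=1−1/(4·1/5)=-0.2500>−1
Confirm numerically:
  x=-4.881: |R|=0.88383 <1
  x=-3.116: |R|=0.17411 <1
  x=-2.879: |R|=0.22127 <1
  x=-5.485: |R|=1.53205 >1
  x=-5.446: |R|=1.48578 >1
  x=-5.101: |R|=1.10304 >1
So |R|<1 on (-5.0000, 0).

(-5.0000,0); λ=-10 ⇒ h* = (5)/10 = 0.5000.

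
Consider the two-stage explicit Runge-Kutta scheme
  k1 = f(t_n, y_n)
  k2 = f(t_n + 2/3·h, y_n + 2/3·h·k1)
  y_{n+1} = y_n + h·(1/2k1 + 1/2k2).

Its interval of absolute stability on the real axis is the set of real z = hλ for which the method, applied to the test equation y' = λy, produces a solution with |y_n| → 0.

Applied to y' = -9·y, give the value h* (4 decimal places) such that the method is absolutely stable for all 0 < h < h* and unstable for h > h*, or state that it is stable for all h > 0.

(-3.0000,0); λ=-9 ⇒ h* = (3)/9 = 0.3333.

With y'=λy (z=hλ):
  k1=λy_n ⇒ h·k1=z·y_n;  k2=λ(1+2/3z)y_n ⇒ h·k2=z(1+2/3z)y_n
  y_{n+1}/y_n = 1 + 1/2z + 1/2z(1+2/3z) = 1 + z + 1/3z²
  Hence R(z) = 1 + z + 1/3z².

Boundary: |R(x)|=1, x<0.
x=-0.51: |R|=0.5767
R=1: x+1/3x²=0 ⇒ x=−3=-3.0000; min R=1−1/(4·1/3)=0.2500>−1
Confirm numerically:
  x=-2.705: |R|=0.73401 <1
  x=-1.766: |R|=0.27359 <1
  x=-1.513: |R|=0.25006 <1
  x=-1.306: |R|=0.26255 <1
  x=-3.262: |R|=1.28488 >1
  x=-3.236: |R|=1.25457 >1
  x=-3.052: |R|=1.05290 >1
Stable set (-3.0000, 0).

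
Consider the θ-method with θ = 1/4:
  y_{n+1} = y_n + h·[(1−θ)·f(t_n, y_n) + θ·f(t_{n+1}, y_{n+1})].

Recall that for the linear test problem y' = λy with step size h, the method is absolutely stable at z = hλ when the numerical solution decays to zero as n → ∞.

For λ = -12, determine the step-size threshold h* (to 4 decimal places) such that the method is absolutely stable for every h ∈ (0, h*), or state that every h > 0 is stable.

(-4.0000,0); λ=-12 ⇒ h* = (4)/12 = 0.3333.

Set f=λy, z=hλ:
  y_{n+1} = y_n + z·[3/4·y_n + 1/4·y_{n+1}] ⇒ (1 − 1/4z)y_{n+1} = (1 + 3/4z)y_n
  ⇒ R(z) = (1 + 3/4z)/(1 − 1/4z).

Need |R(x)|<1, x<0.
x=-0.51: |R|=0.5477
R=−1: 1+3/4x = −1+1/4x ⇒ -1/2x=2 ⇒ x=2/(-1/2)=-4.0000
Confirm numerically:
  x=-2.955: |R|=0.69950 <1
  x=-2.412: |R|=0.50468 <1
  x=-1.697: |R|=0.19150 <1
  x=-4.298: |R|=1.07182 >1
  x=-4.057: |R|=1.01415 >1
  x=-4.034: |R|=1.00846 >1
So |R|<1 on (-4.0000, 0).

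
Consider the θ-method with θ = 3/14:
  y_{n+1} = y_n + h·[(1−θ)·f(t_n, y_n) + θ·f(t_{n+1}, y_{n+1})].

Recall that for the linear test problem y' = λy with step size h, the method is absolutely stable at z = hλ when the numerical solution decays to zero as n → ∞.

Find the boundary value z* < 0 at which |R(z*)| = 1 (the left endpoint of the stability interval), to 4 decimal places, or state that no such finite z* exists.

z* = -3.5000.

Test eqn y'=λy, z=hλ:
  y_{n+1} = y_n + z·[11/14·y_n + 3/14·y_{n+1}] ⇒ (1 − 3/14z)y_{n+1} = (1 + 11/14z)y_n
  so R(z) = (1 + 11/14z)/(1 − 3/14z).

Solve |R(x)|<1 on ℝ⁻.
x=-1.74: |R|=0.2674
R=−1: 1+11/14x = −1+3/14x ⇒ -4/7x=2 ⇒ x=2/(-4/7)=-3.5000
Confirm numerically:
  x=-2.964: |R|=0.81269 <1
  x=-2.366: |R|=0.57001 <1
  x=-2.081: |R|=0.43921 <1
  x=-2.054: |R|=0.42625 <1
  x=-4.084: |R|=1.17797 >1
  x=-4.046: |R|=1.16711 >1
  x=-3.724: |R|=1.07119 >1
So |R|<1 on (-3.5000, 0).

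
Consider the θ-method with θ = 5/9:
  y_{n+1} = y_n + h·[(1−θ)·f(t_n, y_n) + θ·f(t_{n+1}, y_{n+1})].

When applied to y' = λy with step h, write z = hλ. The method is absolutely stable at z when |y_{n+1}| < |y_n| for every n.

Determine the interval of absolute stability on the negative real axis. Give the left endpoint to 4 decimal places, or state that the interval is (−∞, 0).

unbounded; (−∞, 0).

Set f=λy, z=hλ:
  y_{n+1} = y_n + z·[4/9·y_n + 5/9·y_{n+1}] ⇒ (1 − 5/9z)y_{n+1} = (1 + 4/9z)y_n
  ⇒ R(z) = (1 + 4/9z)/(1 − 5/9z).

Find x<0 with |R(x)|<1.
x=-0.66: |R|=0.5171
x=-2: |R|=0.0526
x=-10: |R|=0.5254
x=-100: |R|=0.7682
θ=5/9≥1/2 ⇒ |1+4/9x|<|1−5/9x| ∀x<0 ⇒ unbounded interval.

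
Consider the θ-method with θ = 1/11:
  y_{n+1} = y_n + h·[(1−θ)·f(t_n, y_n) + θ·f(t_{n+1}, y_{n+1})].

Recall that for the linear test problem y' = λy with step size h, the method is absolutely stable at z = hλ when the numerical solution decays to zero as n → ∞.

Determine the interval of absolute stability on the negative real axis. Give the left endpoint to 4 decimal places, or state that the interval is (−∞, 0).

z∈(-2.4444,0).

Test eqn y'=λy, z=hλ:
  y_{n+1} = y_n + z·[10/11·y_n + 1/11·y_{n+1}] ⇒ (1 − 1/11z)y_{n+1} = (1 + 10/11z)y_n
  so R(z) = (1 + 10/11z)/(1 − 1/11z).

Find x<0 with |R(x)|<1.
x=-1.79: |R|=0.5395
R=−1: 1+10/11x = −1+1/11x ⇒ -9/11x=2 ⇒ x=2/(-9/11)=-2.4444
Confirm numerically:
  x=-2.132: |R|=0.78587 <1
  x=-1.857: |R|=0.58878 <1
  x=-1.518: |R|=0.33392 <1
  x=-1.236: |R|=0.11115 <1
  x=-2.759: |R|=1.20576 >1
  x=-2.721: |R|=1.18140 >1
Interval (-2.4444, 0).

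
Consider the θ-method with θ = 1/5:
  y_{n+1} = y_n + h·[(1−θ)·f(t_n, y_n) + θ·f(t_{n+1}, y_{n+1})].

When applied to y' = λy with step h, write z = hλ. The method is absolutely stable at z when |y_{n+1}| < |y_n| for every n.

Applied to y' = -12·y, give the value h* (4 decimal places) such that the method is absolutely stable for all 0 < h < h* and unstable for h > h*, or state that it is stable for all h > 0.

(-3.3333,0); λ=-12 ⇒ h* = (10/3)/12 = 0.2778.

On y'=λy, z=hλ:
  y_{n+1} = y_n + z·[4/5·y_n + 1/5·y_{n+1}] ⇒ (1 − 1/5z)y_{n+1} = (1 + 4/5z)y_n
  Hence R(z) = (1 + 4/5z)/(1 − 1/5z).

Solve |R(x)|<1 on ℝ⁻.
x=-0.93: |R|=0.2159
R=−1: 1+4/5x = −1+1/5x ⇒ -3/5x=2 ⇒ x=2/(-3/5)=-3.3333
Confirm numerically:
  x=-2.786: |R|=0.78911 <1
  x=-2.615: |R|=0.71701 <1
  x=-2.532: |R|=0.68083 <1
  x=-2.036: |R|=0.44684 <1
  x=-3.917: |R|=1.19637 >1
  x=-3.656: |R|=1.11183 >1
  x=-3.649: |R|=1.10949 >1
Interval (-3.3333, 0).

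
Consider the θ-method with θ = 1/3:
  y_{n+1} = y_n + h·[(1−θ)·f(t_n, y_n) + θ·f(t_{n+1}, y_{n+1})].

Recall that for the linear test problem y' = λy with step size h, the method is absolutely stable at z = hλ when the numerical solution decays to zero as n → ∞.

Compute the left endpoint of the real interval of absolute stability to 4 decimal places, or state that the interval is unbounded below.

On y'=λy, z=hλ:
  y_{n+1} = y_n + z·[2/3·y_n + 1/3·y_{n+1}] ⇒ (1 − 1/3z)y_{n+1} = (1 + 2/3z)y_n
  so R(z) = (1 + 2/3z)/(1 − 1/3z).

Find x<0 with |R(x)|<1.
x=-1.74: |R|=0.1013
R=−1: 1+2/3x = −1+1/3x ⇒ -1/3x=2 ⇒ x=2/(-1/3)=-6.0000
Confirm numerically:
  x=-5.756: |R|=0.97213 <1
  x=-4.833: |R|=0.85101 <1
  x=-4.789: |R|=0.84452 <1
  x=-3.651: |R|=0.64682 <1
  x=-6.333: |R|=1.03568 >1
  x=-6.032: |R|=1.00354 >1
So |R|<1 on (-6.0000, 0).

left endpoint -6.0000.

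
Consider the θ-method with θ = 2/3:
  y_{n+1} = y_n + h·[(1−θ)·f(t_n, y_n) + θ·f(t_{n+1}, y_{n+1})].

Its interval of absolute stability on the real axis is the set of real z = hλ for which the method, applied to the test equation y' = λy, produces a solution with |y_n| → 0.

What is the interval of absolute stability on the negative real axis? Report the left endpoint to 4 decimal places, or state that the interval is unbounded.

With y'=λy (z=hλ):
  y_{n+1} = y_n + z·[1/3·y_n + 2/3·y_{n+1}] ⇒ (1 − 2/3z)y_{n+1} = (1 + 1/3z)y_n
  ⇒ R(z) = (1 + 1/3z)/(1 − 2/3z).

Need |R(x)|<1, x<0.
x=-0.55: |R|=0.5976
x=-2: |R|=0.1429
x=-10: |R|=0.3043
x=-100: |R|=0.4778
θ=2/3≥1/2 ⇒ |1+1/3x|<|1−2/3x| ∀x<0 ⇒ unbounded interval.

(−∞, 0) — no finite endpoint.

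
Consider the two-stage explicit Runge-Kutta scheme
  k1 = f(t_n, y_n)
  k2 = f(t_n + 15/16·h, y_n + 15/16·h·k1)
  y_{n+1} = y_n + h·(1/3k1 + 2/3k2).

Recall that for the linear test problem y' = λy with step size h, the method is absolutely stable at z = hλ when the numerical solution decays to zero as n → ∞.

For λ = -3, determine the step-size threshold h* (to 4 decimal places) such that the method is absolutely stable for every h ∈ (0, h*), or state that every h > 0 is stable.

(-1.6000,0); λ=-3 ⇒ h* = (8/5)/3 = 0.5333.

On y'=λy, z=hλ:
  k1=λy_n ⇒ h·k1=z·y_n;  k2=λ(1+15/16z)y_n ⇒ h·k2=z(1+15/16z)y_n
  y_{n+1}/y_n = 1 + 1/3z + 2/3z(1+15/16z) = 1 + z + 5/8z²
  Hence R(z) = 1 + z + 5/8z².

Boundary: |R(x)|=1, x<0.
x=-1.03: |R|=0.6331
R=1: x+5/8x²=0 ⇒ x=−8/5=-1.6000; min R=1−1/(4·5/8)=0.6000>−1
Confirm numerically:
  x=-1.371: |R|=0.80378 <1
  x=-0.928: |R|=0.61024 <1
  x=-0.683: |R|=0.60856 <1
  x=-2.081: |R|=1.62560 >1
  x=-1.658: |R|=1.06010 >1
Stable set (-1.6000, 0).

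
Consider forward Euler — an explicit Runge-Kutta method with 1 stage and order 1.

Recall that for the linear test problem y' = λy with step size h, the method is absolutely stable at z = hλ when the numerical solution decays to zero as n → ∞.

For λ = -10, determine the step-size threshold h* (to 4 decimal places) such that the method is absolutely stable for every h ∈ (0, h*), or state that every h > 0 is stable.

(-2.0000,0); λ=-10 ⇒ h* = 0.2000.

With y'=λy (z=hλ):
  order 1, 1-stage ⇒ R(z)=1+z
  (e.g. R(-1.65)=-0.65000, |R|=0.65000)

Find x<0 with |R(x)|<1.
x=-1.65: |R|=0.6500
|R(-2.39)|=1.3900 |R(-0.86)|=0.1400 |R(-0.82)|=0.1800
Bisect:
  x_lo=-2.5564 |R|=1.5564  x_hi=-0.2282 |R|=0.7718
  mid=-1.39226 |R|=0.39226 →hi
  mid=-1.97431 |R|=0.97431 →hi
  mid=-2.26534 |R|=1.26534 →lo
  mid=-2.11982 |R|=1.11982 →lo
  mid=-2.04707 |R|=1.04707 →lo
  mid=-2.01069 |R|=1.01069 →lo
  mid=-1.99250 |R|=0.99250 →hi
  mid=-2.00159 |R|=1.00159 →lo
  mid=-1.99705 |R|=0.99705 →hi
  mid=-1.99932 |R|=0.99932 →hi
  ...
  [-2.00003,-1.99989] ⇒ x*=-2.0000
Interval (-2.0000, 0).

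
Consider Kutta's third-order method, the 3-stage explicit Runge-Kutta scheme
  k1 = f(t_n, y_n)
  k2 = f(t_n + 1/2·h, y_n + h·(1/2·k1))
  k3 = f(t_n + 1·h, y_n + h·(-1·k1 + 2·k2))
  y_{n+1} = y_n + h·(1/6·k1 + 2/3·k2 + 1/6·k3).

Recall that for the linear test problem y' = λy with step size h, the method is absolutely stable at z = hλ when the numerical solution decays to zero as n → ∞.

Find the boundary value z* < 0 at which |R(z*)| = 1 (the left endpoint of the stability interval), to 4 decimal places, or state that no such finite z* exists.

Set f=λy, z=hλ:
  order 3, 3-stage ⇒ R(z)=1+z+z^2/2+z^3/6
  (e.g. R(-1)=0.33333, |R|=0.33333)

Need |R(x)|<1, x<0.
x=-1: |R|=0.3333
|R(-1.99)|=0.3234 |R(-1.39)|=0.1284 |R(-0.64)|=0.5211
Bisect:
  x_lo=-2.9627 |R|=1.9081  x_hi=-0.3862 |R|=0.6788
  mid=-1.67445 |R|=0.05502 →hi
  mid=-2.31857 |R|=0.70804 →hi
  mid=-2.64064 |R|=1.22300 →lo
  mid=-2.47961 |R|=0.94634 →hi
  mid=-2.56012 |R|=1.07961 →lo
  mid=-2.51986 |R|=1.01174 →lo
  mid=-2.49973 |R|=0.97873 →hi
  ...
  [-2.51279,-2.51263] ⇒ x*=-2.5127
Stable set (-2.5127, 0).

left endpoint -2.5127.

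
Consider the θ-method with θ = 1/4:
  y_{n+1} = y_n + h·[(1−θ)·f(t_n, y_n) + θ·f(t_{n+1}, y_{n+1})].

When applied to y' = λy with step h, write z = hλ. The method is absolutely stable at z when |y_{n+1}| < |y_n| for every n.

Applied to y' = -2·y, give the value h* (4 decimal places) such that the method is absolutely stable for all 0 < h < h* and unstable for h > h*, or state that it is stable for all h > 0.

Test eqn y'=λy, z=hλ:
  y_{n+1} = y_n + z·[3/4·y_n + 1/4·y_{n+1}] ⇒ (1 − 1/4z)y_{n+1} = (1 + 3/4z)y_n
  so R(z) = (1 + 3/4z)/(1 − 1/4z).

Boundary: |R(x)|=1, x<0.
x=-1.43: |R|=0.0534
R=−1: 1+3/4x = −1+1/4x ⇒ -1/2x=2 ⇒ x=2/(-1/2)=-4.0000
Confirm numerically:
  x=-3.936: |R|=0.98387 <1
  x=-2.593: |R|=0.57318 <1
  x=-2.049: |R|=0.35493 <1
  x=-4.551: |R|=1.12887 >1
  x=-4.276: |R|=1.06670 >1
  x=-4.148: |R|=1.03633 >1
Stable set (-4.0000, 0).

(-4.0000,0); λ=-2 ⇒ h* = (4)/2 = 2.0000.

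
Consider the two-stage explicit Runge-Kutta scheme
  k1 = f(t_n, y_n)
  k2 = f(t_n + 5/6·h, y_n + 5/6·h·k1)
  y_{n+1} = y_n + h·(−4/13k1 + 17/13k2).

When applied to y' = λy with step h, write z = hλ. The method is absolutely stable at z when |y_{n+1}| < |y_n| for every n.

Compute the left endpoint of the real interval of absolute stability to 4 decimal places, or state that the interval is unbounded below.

z* = -0.9176.

On y'=λy, z=hλ:
  k1=λy_n ⇒ h·k1=z·y_n;  k2=λ(1+5/6z)y_n ⇒ h·k2=z(1+5/6z)y_n
  y_{n+1}/y_n = 1 − 4/13z + 17/13z(1+5/6z) = 1 + z + 85/78z²
  R(z) = 1 + z + 85/78z².

Boundary: |R(x)|=1, x<0.
x=-1.61: |R|=2.2147
R=1: x+85/78x²=0 ⇒ x=−78/85=-0.9176; min R=1−1/(4·85/78)=0.7706>−1
Confirm numerically:
  x=-0.624: |R|=0.80032 <1
  x=-0.618: |R|=0.79820 <1
  x=-0.593: |R|=0.79021 <1
  x=-1.448: |R|=1.83687 >1
  x=-1.304: |R|=1.54902 >1
  x=-1.019: |R|=1.11255 >1
So |R|<1 on (-0.9176, 0).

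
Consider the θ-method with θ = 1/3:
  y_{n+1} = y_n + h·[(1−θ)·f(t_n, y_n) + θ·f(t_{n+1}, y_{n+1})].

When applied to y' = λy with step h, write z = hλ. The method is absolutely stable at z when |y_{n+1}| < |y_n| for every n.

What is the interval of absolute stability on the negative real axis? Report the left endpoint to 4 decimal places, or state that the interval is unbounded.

With y'=λy (z=hλ):
  y_{n+1} = y_n + z·[2/3·y_n + 1/3·y_{n+1}] ⇒ (1 − 1/3z)y_{n+1} = (1 + 2/3z)y_n
  ⇒ R(z) = (1 + 2/3z)/(1 − 1/3z).

Boundary: |R(x)|=1, x<0.
x=-0.67: |R|=0.4523
R=−1: 1+2/3x = −1+1/3x ⇒ -1/3x=2 ⇒ x=2/(-1/3)=-6.0000
Confirm numerically:
  x=-5.193: |R|=0.90150 <1
  x=-5.133: |R|=0.89340 <1
  x=-3.479: |R|=0.61090 <1
  x=-6.441: |R|=1.04671 >1
  x=-6.394: |R|=1.04194 >1
  x=-6.323: |R|=1.03465 >1
So |R|<1 on (-6.0000, 0).

z∈(-6.0000,0).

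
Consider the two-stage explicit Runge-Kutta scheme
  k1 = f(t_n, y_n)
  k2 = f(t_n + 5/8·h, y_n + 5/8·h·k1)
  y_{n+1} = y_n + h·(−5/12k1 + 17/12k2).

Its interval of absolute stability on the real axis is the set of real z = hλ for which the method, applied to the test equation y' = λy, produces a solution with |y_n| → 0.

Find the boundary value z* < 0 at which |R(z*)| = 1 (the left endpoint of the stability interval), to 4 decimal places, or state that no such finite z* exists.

left endpoint -1.1294.

On y'=λy, z=hλ:
  k1=λy_n ⇒ h·k1=z·y_n;  k2=λ(1+5/8z)y_n ⇒ h·k2=z(1+5/8z)y_n
  y_{n+1}/y_n = 1 − 5/12z + 17/12z(1+5/8z) = 1 + z + 85/96z²
  so R(z) = 1 + z + 85/96z².

Find x<0 with |R(x)|<1.
x=-0.37: |R|=0.7512
R=1: x+85/96x²=0 ⇒ x=−96/85=-1.1294; min R=1−1/(4·85/96)=0.7176>−1
Confirm numerically:
  x=-0.971: |R|=0.86381 <1
  x=-0.887: |R|=0.80962 <1
  x=-0.879: |R|=0.80511 <1
  x=-0.800: |R|=0.76667 <1
  x=-1.710: |R|=1.87905 >1
  x=-1.597: |R|=1.66117 >1
  x=-1.309: |R|=1.20814 >1
Stable set (-1.1294, 0).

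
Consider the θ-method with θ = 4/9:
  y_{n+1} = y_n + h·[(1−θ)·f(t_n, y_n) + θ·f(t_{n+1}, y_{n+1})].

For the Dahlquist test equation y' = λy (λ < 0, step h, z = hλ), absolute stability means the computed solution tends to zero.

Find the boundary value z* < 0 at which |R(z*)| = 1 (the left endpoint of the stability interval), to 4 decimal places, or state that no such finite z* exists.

With y'=λy (z=hλ):
  y_{n+1} = y_n + z·[5/9·y_n + 4/9·y_{n+1}] ⇒ (1 − 4/9z)y_{n+1} = (1 + 5/9z)y_n
  R(z) = (1 + 5/9z)/(1 − 4/9z).

Need |R(x)|<1, x<0.
x=-0.73: |R|=0.4488
R=−1: 1+5/9x = −1+4/9x ⇒ -1/9x=2 ⇒ x=2/(-1/9)=-18.0000
Confirm numerically:
  x=-17.828: |R|=0.99786 <1
  x=-7.716: |R|=0.74202 <1
  x=-7.433: |R|=0.72718 <1
  x=-18.575: |R|=1.00690 >1
  x=-18.325: |R|=1.00395 >1
Stable set (-18.0000, 0).

z* = -18.0000.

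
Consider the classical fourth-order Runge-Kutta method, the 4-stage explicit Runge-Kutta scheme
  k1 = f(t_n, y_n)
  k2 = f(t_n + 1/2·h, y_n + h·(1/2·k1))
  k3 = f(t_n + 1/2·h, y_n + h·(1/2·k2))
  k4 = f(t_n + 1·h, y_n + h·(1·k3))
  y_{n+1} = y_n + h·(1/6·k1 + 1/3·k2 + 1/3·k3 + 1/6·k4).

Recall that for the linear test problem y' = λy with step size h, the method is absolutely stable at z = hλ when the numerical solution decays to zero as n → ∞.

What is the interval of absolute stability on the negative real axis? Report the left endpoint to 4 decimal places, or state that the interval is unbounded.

z∈(-2.7853,0).

Set f=λy, z=hλ:
  order 4, 4-stage ⇒ R(z)=1+z+z^2/2+z^3/6+z^4/24
  (e.g. R(-0.33)=0.71895, |R|=0.71895)

Solve |R(x)|<1 on ℝ⁻.
x=-0.33: |R|=0.7190
|R(-2.82)|=1.0536 |R(-2.36)|=0.5266 |R(-2.23)|=0.4386
Bisect:
  x_lo=-3.1397 |R|=1.6798  x_hi=-0.3153 |R|=0.7296
  mid=-1.72751 |R|=0.27649 →hi
  mid=-2.43362 |R|=0.58695 →hi
  mid=-2.78668 |R|=1.00209 →lo
  mid=-2.61015 |R|=0.76649 →hi
  mid=-2.69842 |R|=0.87672 →hi
  mid=-2.74255 |R|=0.93744 →hi
  mid=-2.76461 |R|=0.96927 →hi
  mid=-2.77565 |R|=0.98555 →hi
  ...
  [-2.78530,-2.78513] ⇒ x*=-2.7853
So |R|<1 on (-2.7853, 0).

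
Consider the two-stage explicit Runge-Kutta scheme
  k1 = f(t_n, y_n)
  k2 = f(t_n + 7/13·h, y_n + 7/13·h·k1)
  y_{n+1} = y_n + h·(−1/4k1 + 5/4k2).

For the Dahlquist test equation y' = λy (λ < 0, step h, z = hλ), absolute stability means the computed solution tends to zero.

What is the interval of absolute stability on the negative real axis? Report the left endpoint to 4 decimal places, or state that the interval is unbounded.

Test eqn y'=λy, z=hλ:
  k1=λy_n ⇒ h·k1=z·y_n;  k2=λ(1+7/13z)y_n ⇒ h·k2=z(1+7/13z)y_n
  y_{n+1}/y_n = 1 − 1/4z + 5/4z(1+7/13z) = 1 + z + 35/52z²
  so R(z) = 1 + z + 35/52z².

Boundary: |R(x)|=1, x<0.
x=-0.74: |R|=0.6286
R=1: x+35/52x²=0 ⇒ x=−52/35=-1.4857; min R=1−1/(4·35/52)=0.6286>−1
Confirm numerically:
  x=-1.166: |R|=0.74909 <1
  x=-1.160: |R|=0.74569 <1
  x=-0.784: |R|=0.62971 <1
  x=-0.654: |R|=0.63389 <1
  x=-2.005: |R|=1.70079 >1
  x=-1.975: |R|=1.65042 >1
  x=-1.916: |R|=1.55490 >1
Stable set (-1.4857, 0).

z∈(-1.4857,0).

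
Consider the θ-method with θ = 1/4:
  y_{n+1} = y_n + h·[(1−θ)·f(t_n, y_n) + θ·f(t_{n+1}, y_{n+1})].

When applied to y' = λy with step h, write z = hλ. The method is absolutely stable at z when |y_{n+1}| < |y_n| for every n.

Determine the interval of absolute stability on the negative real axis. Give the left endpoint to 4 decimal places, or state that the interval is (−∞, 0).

Set f=λy, z=hλ:
  y_{n+1} = y_n + z·[3/4·y_n + 1/4·y_{n+1}] ⇒ (1 − 1/4z)y_{n+1} = (1 + 3/4z)y_n
  Hence R(z) = (1 + 3/4z)/(1 − 1/4z).

Solve |R(x)|<1 on ℝ⁻.
x=-0.41: |R|=0.6281
R=−1: 1+3/4x = −1+1/4x ⇒ -1/2x=2 ⇒ x=2/(-1/2)=-4.0000
Confirm numerically:
  x=-3.567: |R|=0.88556 <1
  x=-3.269: |R|=0.79887 <1
  x=-2.302: |R|=0.46112 <1
  x=-4.358: |R|=1.08567 >1
  x=-4.319: |R|=1.07669 >1
Stable set (-4.0000, 0).

z∈(-4.0000,0).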